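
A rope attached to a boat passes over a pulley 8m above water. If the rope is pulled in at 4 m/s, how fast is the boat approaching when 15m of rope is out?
60√161/161 ≈ 4.729 m/s

rope² = x² + 8²
x = √(15² - 8²) = √161
dx/dt = (rope/x) · d(rope)/dt = (15/√161) · (-4) = -60√161/161 m/s
The boat approaches at 60√161/161 ≈ 4.729 m/s.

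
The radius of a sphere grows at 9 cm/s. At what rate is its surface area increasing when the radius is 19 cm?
1368π cm²/s

S = 4πr²
dS/dt = dS/dr · dr/dt = 8πr · 9
At r = 19: dS/dt = 1368π cm²/s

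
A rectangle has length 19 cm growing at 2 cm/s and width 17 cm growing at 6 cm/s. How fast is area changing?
148 cm²/s

A = lw
dA/dt = w·dl/dt + l·dw/dt = 17·2 + 19·6 = 148 cm²/s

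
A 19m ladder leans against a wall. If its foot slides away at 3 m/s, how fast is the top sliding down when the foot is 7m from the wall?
7√78/52 ≈ 1.189 m/s

x² + y² = 19²
2x·dx/dt + 2y·dy/dt = 0
dy/dt = -x/y · dx/dt = -7/(2√78) · 3 = -7√78/52 m/s
The top is descending at 7√78/52 ≈ 1.189 m/s.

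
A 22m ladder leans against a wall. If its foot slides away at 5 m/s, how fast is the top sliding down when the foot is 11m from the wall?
5√3/3 ≈ 2.887 m/s

x² + y² = 22²
2x·dx/dt + 2y·dy/dt = 0
dy/dt = -x/y · dx/dt = -11/(11√3) · 5 = -5√3/3 m/s
The top is descending at 5√3/3 ≈ 2.887 m/s.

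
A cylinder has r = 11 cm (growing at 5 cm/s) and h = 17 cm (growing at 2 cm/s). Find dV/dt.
2112π cm³/s

V = πr²h
dV/dt = 2πrh·dr/dt + πr²·dh/dt
= 2π(11)(17)(5) + π(11)²(2)
= 2112π cm³/s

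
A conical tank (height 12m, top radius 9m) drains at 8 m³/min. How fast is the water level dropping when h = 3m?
128/(81π) ≈ 0.503 m/min

r/h = 9/12, so r = (3/4)h
V = (1/3)πr²h = (1/3)π((3/4)h)²h = (3/16)πh³
dV/dh = (9/16)πh²
dh/dt = (dV/dt)/(dV/dh) = -8/((9/16)π·3²) = -128/(81π) m/min
The level is dropping at 128/(81π) ≈ 0.503 m/min.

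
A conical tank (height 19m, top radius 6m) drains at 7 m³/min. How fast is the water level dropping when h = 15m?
2527/(8100π) ≈ 0.0993 m/min

r/h = 6/19, so r = (6/19)h
V = (1/3)πr²h = (1/3)π((6/19)h)²h = (12/361)πh³
dV/dh = (36/361)πh²
dh/dt = (dV/dt)/(dV/dh) = -7/((36/361)π·15²) = -2527/(8100π) m/min
The level is dropping at 2527/(8100π) ≈ 0.0993 m/min.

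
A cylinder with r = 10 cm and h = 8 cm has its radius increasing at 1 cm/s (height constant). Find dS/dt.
56π cm²/s

S = 2πrh + 2πr² (lateral + bases)
dS/dt = (2πh + 4πr)·dr/dt = (2π·8 + 4π·10)·1
= 56π cm²/s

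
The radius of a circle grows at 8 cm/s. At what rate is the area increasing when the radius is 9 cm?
144π cm²/s

A = πr²
dA/dt = 2πr · dr/dt = 2π(9)(8) = 144π cm²/s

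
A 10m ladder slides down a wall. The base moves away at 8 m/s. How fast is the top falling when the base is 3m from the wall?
24√91/91 ≈ 2.516 m/s

x² + y² = 10²
2x·dx/dt + 2y·dy/dt = 0
dy/dt = -x/y · dx/dt = -3/√91 · 8 = -24√91/91 m/s
The top is descending at 24√91/91 ≈ 2.516 m/s.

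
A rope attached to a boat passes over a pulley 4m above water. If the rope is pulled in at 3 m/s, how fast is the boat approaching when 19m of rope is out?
19√345/115 ≈ 3.069 m/s

rope² = x² + 4²
x = √(19² - 4²) = √345
dx/dt = (rope/x) · d(rope)/dt = (19/√345) · (-3) = -19√345/115 m/s
The boat approaches at 19√345/115 ≈ 3.069 m/s.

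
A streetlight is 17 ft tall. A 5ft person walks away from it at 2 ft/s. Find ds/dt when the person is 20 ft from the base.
5/6 ft/s

By similar triangles: 17/(x+s) = 5/s
Solving: s = 5x/12
ds/dt = 5/12 · dx/dt = 5/12 · 2 = 5/6 ft/s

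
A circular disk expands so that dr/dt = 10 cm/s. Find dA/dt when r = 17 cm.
340π cm²/s

A = πr²
dA/dt = 2πr · dr/dt = 2π(17)(10) = 340π cm²/s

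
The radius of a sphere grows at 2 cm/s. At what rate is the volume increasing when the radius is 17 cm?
2312π cm³/s

V = (4/3)πr³
dV/dt = dV/dr · dr/dt = 4πr² · 2
At r = 17: dV/dt = 2312π cm³/s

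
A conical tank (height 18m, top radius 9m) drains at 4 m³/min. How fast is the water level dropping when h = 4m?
1/π ≈ 0.3183 m/min

r/h = 9/18, so r = (1/2)h
V = (1/3)πr²h = (1/3)π((1/2)h)²h = (1/12)πh³
dV/dh = (1/4)πh²
dh/dt = (dV/dt)/(dV/dh) = -4/((1/4)π·4²) = -1/π m/min
The level is dropping at 1/π ≈ 0.3183 m/min.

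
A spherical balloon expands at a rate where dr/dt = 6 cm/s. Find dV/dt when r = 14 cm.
4704π cm³/s

V = (4/3)πr³
dV/dt = dV/dr · dr/dt = 4πr² · 6
At r = 14: dV/dt = 4704π cm³/s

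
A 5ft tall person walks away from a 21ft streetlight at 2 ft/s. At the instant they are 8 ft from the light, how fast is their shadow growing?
5/8 ft/s

By similar triangles: 21/(x+s) = 5/s
Solving: s = 5x/16
ds/dt = 5/16 · dx/dt = 5/16 · 2 = 5/8 ft/s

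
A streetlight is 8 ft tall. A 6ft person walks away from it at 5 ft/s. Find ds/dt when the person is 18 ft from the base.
15 ft/s

By similar triangles: 8/(x+s) = 6/s
Solving: s = 6x/2
ds/dt = 6/2 · dx/dt = 3 · 5 = 15 ft/s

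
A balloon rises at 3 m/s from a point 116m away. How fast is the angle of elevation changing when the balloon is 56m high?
0.020974 rad/s

tan(θ) = y/116
sec²(θ) · dθ/dt = (1/116) · dy/dt
dθ/dt = cos²(θ)/116 · 3 = 116/(116² + 56²) · 3
dθ/dt = 0.020974 rad/s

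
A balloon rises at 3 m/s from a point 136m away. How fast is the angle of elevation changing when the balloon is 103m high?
0.014018 rad/s

tan(θ) = y/136
sec²(θ) · dθ/dt = (1/136) · dy/dt
dθ/dt = cos²(θ)/136 · 3 = 136/(136² + 103²) · 3
dθ/dt = 0.014018 rad/s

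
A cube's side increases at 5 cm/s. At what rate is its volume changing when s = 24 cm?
8640 cm³/s

V = s³
dV/dt = 3s² · ds/dt = 3·24²·5 = 8640 cm³/s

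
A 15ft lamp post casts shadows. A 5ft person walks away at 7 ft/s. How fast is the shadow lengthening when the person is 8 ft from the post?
7/2 ft/s

By similar triangles: 15/(x+s) = 5/s
Solving: s = 5x/10
ds/dt = 5/10 · dx/dt = 1/2 · 7 = 7/2 ft/s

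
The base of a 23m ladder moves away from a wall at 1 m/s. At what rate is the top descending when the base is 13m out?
13√10/60 ≈ 0.6852 m/s

x² + y² = 23²
2x·dx/dt + 2y·dy/dt = 0
dy/dt = -x/y · dx/dt = -13/(6√10) · 1 = -13√10/60 m/s
The top is descending at 13√10/60 ≈ 0.6852 m/s.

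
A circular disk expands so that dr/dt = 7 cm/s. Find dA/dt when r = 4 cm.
56π cm²/s

A = πr²
dA/dt = 2πr · dr/dt = 2π(4)(7) = 56π cm²/s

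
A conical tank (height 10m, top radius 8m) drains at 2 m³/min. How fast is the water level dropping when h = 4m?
25/(128π) ≈ 0.06217 m/min

r/h = 8/10, so r = (4/5)h
V = (1/3)πr²h = (1/3)π((4/5)h)²h = (16/75)πh³
dV/dh = (16/25)πh²
dh/dt = (dV/dt)/(dV/dh) = -2/((16/25)π·4²) = -25/(128π) m/min
The level is dropping at 25/(128π) ≈ 0.06217 m/min.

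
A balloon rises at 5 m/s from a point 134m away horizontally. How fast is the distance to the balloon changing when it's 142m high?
71√9530/1906 ≈ 3.636 m/s

z² = 134² + y²
z = √(134² + 142²) = 2√9530
dz/dt = y/z · dy/dt = 142/(2√9530) · 5 = 71√9530/1906 ≈ 3.636 m/s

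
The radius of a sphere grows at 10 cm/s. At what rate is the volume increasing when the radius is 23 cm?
21160π cm³/s

V = (4/3)πr³
dV/dt = dV/dr · dr/dt = 4πr² · 10
At r = 23: dV/dt = 21160π cm³/s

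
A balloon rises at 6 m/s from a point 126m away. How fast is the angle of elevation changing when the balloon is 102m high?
0.028767 rad/s

tan(θ) = y/126
sec²(θ) · dθ/dt = (1/126) · dy/dt
dθ/dt = cos²(θ)/126 · 6 = 126/(126² + 102²) · 6
dθ/dt = 0.028767 rad/s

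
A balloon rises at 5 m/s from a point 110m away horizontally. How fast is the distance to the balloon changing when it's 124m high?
310√6869/6869 ≈ 3.74 m/s

z² = 110² + y²
z = √(110² + 124²) = 2√6869
dz/dt = y/z · dy/dt = 124/(2√6869) · 5 = 310√6869/6869 ≈ 3.74 m/s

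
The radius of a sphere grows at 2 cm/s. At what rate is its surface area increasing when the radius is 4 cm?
64π cm²/s

S = 4πr²
dS/dt = dS/dr · dr/dt = 8πr · 2
At r = 4: dS/dt = 64π cm²/s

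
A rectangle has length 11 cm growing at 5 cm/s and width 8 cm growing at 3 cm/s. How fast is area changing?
73 cm²/s

A = lw
dA/dt = w·dl/dt + l·dw/dt = 8·5 + 11·3 = 73 cm²/s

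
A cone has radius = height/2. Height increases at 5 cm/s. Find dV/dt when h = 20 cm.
500π cm³/s

V = (1/3)π(h/2)²h = πh³/12
dV/dt = πh²/4 · 5
At h = 20: dV/dt = 500π cm³/s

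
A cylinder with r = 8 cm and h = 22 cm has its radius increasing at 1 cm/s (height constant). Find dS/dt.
76π cm²/s

S = 2πrh + 2πr² (lateral + bases)
dS/dt = (2πh + 4πr)·dr/dt = (2π·22 + 4π·8)·1
= 76π cm²/s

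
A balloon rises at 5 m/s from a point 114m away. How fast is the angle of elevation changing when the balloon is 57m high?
0.035088 rad/s

tan(θ) = y/114
sec²(θ) · dθ/dt = (1/114) · dy/dt
dθ/dt = cos²(θ)/114 · 5 = 114/(114² + 57²) · 5
dθ/dt = 0.035088 rad/s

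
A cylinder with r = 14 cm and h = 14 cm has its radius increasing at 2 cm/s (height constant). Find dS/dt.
168π cm²/s

S = 2πrh + 2πr² (lateral + bases)
dS/dt = (2πh + 4πr)·dr/dt = (2π·14 + 4π·14)·2
= 168π cm²/s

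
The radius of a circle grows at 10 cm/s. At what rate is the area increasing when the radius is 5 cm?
100π cm²/s

A = πr²
dA/dt = 2πr · dr/dt = 2π(5)(10) = 100π cm²/s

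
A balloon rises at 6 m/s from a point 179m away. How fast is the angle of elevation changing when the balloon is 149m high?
0.0198 rad/s

tan(θ) = y/179
sec²(θ) · dθ/dt = (1/179) · dy/dt
dθ/dt = cos²(θ)/179 · 6 = 179/(179² + 149²) · 6
dθ/dt = 0.0198 rad/s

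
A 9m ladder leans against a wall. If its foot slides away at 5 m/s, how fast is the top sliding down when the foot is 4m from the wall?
4√65/13 ≈ 2.481 m/s

x² + y² = 9²
2x·dx/dt + 2y·dy/dt = 0
dy/dt = -x/y · dx/dt = -4/√65 · 5 = -4√65/13 m/s
The top is descending at 4√65/13 ≈ 2.481 m/s.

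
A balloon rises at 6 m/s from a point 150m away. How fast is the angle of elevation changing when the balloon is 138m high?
0.021664 rad/s

tan(θ) = y/150
sec²(θ) · dθ/dt = (1/150) · dy/dt
dθ/dt = cos²(θ)/150 · 6 = 150/(150² + 138²) · 6
dθ/dt = 0.021664 rad/s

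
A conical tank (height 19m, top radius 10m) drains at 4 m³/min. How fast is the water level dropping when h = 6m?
361/(900π) ≈ 0.1277 m/min

r/h = 10/19, so r = (10/19)h
V = (1/3)πr²h = (1/3)π((10/19)h)²h = (100/1083)πh³
dV/dh = (100/361)πh²
dh/dt = (dV/dt)/(dV/dh) = -4/((100/361)π·6²) = -361/(900π) m/min
The level is dropping at 361/(900π) ≈ 0.1277 m/min.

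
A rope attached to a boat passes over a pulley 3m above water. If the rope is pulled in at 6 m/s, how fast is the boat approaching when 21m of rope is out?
7√3/2 ≈ 6.062 m/s

rope² = x² + 3²
x = √(21² - 3²) = 12√3
dx/dt = (rope/x) · d(rope)/dt = (21/(12√3)) · (-6) = -7√3/2 m/s
The boat approaches at 7√3/2 ≈ 6.062 m/s.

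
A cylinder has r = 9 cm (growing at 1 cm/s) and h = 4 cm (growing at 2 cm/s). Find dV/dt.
234π cm³/s

V = πr²h
dV/dt = 2πrh·dr/dt + πr²·dh/dt
= 2π(9)(4)(1) + π(9)²(2)
= 234π cm³/s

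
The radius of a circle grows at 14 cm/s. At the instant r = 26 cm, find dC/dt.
28π cm/s

C = 2πr
dC/dt = 2π · dr/dt = 2π · 14 = 28π cm/s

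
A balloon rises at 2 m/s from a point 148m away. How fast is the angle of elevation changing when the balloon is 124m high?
0.00794 rad/s

tan(θ) = y/148
sec²(θ) · dθ/dt = (1/148) · dy/dt
dθ/dt = cos²(θ)/148 · 2 = 148/(148² + 124²) · 2
dθ/dt = 0.00794 rad/s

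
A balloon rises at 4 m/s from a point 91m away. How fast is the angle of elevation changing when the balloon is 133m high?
0.014016 rad/s

tan(θ) = y/91
sec²(θ) · dθ/dt = (1/91) · dy/dt
dθ/dt = cos²(θ)/91 · 4 = 91/(91² + 133²) · 4
dθ/dt = 0.014016 rad/s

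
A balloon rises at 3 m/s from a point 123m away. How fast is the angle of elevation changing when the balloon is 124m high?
0.012096 rad/s

tan(θ) = y/123
sec²(θ) · dθ/dt = (1/123) · dy/dt
dθ/dt = cos²(θ)/123 · 3 = 123/(123² + 124²) · 3
dθ/dt = 0.012096 rad/s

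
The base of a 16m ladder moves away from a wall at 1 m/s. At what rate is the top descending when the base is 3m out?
3√247/247 ≈ 0.1909 m/s

x² + y² = 16²
2x·dx/dt + 2y·dy/dt = 0
dy/dt = -x/y · dx/dt = -3/√247 · 1 = -3√247/247 m/s
The top is descending at 3√247/247 ≈ 0.1909 m/s.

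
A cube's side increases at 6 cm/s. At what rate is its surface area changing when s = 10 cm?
720 cm²/s

A = 6s²
dA/dt = 12s · ds/dt = 12·10·6 = 720 cm²/s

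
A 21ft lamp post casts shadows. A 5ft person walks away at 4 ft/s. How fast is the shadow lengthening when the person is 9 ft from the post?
5/4 ft/s

By similar triangles: 21/(x+s) = 5/s
Solving: s = 5x/16
ds/dt = 5/16 · dx/dt = 5/16 · 4 = 5/4 ft/s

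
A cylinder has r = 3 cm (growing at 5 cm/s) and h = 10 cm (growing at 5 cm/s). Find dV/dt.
345π cm³/s

V = πr²h
dV/dt = 2πrh·dr/dt + πr²·dh/dt
= 2π(3)(10)(5) + π(3)²(5)
= 345π cm³/s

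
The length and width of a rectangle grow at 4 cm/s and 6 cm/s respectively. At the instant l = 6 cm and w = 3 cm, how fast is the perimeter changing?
20 cm/s

P = 2(l + w)
dP/dt = 2(dl/dt + dw/dt) = 2(4 + 6) = 20 cm/s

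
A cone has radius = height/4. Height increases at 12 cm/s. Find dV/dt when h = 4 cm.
12π cm³/s

V = (1/3)π(h/4)²h = πh³/48
dV/dt = πh²/16 · 12
At h = 4: dV/dt = 12π cm³/s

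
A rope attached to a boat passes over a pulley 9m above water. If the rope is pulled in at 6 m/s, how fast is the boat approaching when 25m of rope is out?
75√34/68 ≈ 6.431 m/s

rope² = x² + 9²
x = √(25² - 9²) = 4√34
dx/dt = (rope/x) · d(rope)/dt = (25/(4√34)) · (-6) = -75√34/68 m/s
The boat approaches at 75√34/68 ≈ 6.431 m/s.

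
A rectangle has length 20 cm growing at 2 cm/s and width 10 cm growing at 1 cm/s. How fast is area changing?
40 cm²/s

A = lw
dA/dt = w·dl/dt + l·dw/dt = 10·2 + 20·1 = 40 cm²/s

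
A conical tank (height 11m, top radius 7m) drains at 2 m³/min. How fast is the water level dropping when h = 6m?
121/(882π) ≈ 0.04367 m/min

r/h = 7/11, so r = (7/11)h
V = (1/3)πr²h = (1/3)π((7/11)h)²h = (49/363)πh³
dV/dh = (49/121)πh²
dh/dt = (dV/dt)/(dV/dh) = -2/((49/121)π·6²) = -121/(882π) m/min
The level is dropping at 121/(882π) ≈ 0.04367 m/min.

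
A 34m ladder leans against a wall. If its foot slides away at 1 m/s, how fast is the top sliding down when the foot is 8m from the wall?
4√273/273 ≈ 0.2421 m/s

x² + y² = 34²
2x·dx/dt + 2y·dy/dt = 0
dy/dt = -x/y · dx/dt = -8/(2√273) · 1 = -4√273/273 m/s
The top is descending at 4√273/273 ≈ 0.2421 m/s.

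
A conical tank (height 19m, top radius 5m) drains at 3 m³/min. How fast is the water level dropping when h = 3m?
361/(75π) ≈ 1.532 m/min

r/h = 5/19, so r = (5/19)h
V = (1/3)πr²h = (1/3)π((5/19)h)²h = (25/1083)πh³
dV/dh = (25/361)πh²
dh/dt = (dV/dt)/(dV/dh) = -3/((25/361)π·3²) = -361/(75π) m/min
The level is dropping at 361/(75π) ≈ 1.532 m/min.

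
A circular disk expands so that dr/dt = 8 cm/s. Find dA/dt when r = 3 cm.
48π cm²/s

A = πr²
dA/dt = 2πr · dr/dt = 2π(3)(8) = 48π cm²/s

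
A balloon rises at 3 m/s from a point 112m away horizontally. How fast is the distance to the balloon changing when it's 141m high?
423√1297/6485 ≈ 2.349 m/s

z² = 112² + y²
z = √(112² + 141²) = 5√1297
dz/dt = y/z · dy/dt = 141/(5√1297) · 3 = 423√1297/6485 ≈ 2.349 m/s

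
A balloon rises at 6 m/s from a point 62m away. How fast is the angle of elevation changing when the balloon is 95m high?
0.028907 rad/s

tan(θ) = y/62
sec²(θ) · dθ/dt = (1/62) · dy/dt
dθ/dt = cos²(θ)/62 · 6 = 62/(62² + 95²) · 6
dθ/dt = 0.028907 rad/s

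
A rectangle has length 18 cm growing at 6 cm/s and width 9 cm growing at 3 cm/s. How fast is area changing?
108 cm²/s

A = lw
dA/dt = w·dl/dt + l·dw/dt = 9·6 + 18·3 = 108 cm²/s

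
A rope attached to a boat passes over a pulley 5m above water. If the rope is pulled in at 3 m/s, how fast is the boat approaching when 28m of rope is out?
28√759/253 ≈ 3.049 m/s

rope² = x² + 5²
x = √(28² - 5²) = √759
dx/dt = (rope/x) · d(rope)/dt = (28/√759) · (-3) = -28√759/253 m/s
The boat approaches at 28√759/253 ≈ 3.049 m/s.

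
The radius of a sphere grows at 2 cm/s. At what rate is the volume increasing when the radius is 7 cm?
392π cm³/s

V = (4/3)πr³
dV/dt = dV/dr · dr/dt = 4πr² · 2
At r = 7: dV/dt = 392π cm³/s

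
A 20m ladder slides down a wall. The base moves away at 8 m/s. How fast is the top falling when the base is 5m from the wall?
8√15/15 ≈ 2.066 m/s

x² + y² = 20²
2x·dx/dt + 2y·dy/dt = 0
dy/dt = -x/y · dx/dt = -5/(5√15) · 8 = -8√15/15 m/s
The top is descending at 8√15/15 ≈ 2.066 m/s.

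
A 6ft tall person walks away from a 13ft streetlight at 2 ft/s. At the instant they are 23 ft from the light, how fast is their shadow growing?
12/7 ft/s

By similar triangles: 13/(x+s) = 6/s
Solving: s = 6x/7
ds/dt = 6/7 · dx/dt = 6/7 · 2 = 12/7 ft/s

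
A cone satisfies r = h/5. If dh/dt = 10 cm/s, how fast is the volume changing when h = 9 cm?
162π/5 cm³/s

V = (1/3)π(h/5)²h = πh³/75
dV/dt = πh²/25 · 10
At h = 9: dV/dt = 162π/5 cm³/s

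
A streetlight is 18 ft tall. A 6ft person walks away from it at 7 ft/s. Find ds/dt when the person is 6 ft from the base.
7/2 ft/s

By similar triangles: 18/(x+s) = 6/s
Solving: s = 6x/12
ds/dt = 6/12 · dx/dt = 1/2 · 7 = 7/2 ft/s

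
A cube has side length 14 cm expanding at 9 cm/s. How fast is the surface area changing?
1512 cm²/s

A = 6s²
dA/dt = 12s · ds/dt = 12·14·9 = 1512 cm²/s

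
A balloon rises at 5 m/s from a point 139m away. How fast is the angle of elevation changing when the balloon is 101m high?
0.023542 rad/s

tan(θ) = y/139
sec²(θ) · dθ/dt = (1/139) · dy/dt
dθ/dt = cos²(θ)/139 · 5 = 139/(139² + 101²) · 5
dθ/dt = 0.023542 rad/s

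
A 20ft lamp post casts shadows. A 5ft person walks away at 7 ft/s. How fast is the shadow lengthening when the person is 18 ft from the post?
7/3 ft/s

By similar triangles: 20/(x+s) = 5/s
Solving: s = 5x/15
ds/dt = 5/15 · dx/dt = 1/3 · 7 = 7/3 ft/s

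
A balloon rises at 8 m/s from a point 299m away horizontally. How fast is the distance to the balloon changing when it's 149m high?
596√111602/55801 ≈ 3.568 m/s

z² = 299² + y²
z = √(299² + 149²) = √111602
dz/dt = y/z · dy/dt = 149/√111602 · 8 = 596√111602/55801 ≈ 3.568 m/s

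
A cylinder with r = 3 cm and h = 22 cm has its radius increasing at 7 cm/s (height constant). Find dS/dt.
392π cm²/s

S = 2πrh + 2πr² (lateral + bases)
dS/dt = (2πh + 4πr)·dr/dt = (2π·22 + 4π·3)·7
= 392π cm²/s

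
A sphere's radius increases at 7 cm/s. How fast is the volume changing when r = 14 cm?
5488π cm³/s

V = (4/3)πr³
dV/dt = dV/dr · dr/dt = 4πr² · 7
At r = 14: dV/dt = 5488π cm³/s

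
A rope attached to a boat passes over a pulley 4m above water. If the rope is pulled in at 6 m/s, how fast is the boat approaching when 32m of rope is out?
16√7/7 ≈ 6.047 m/s

rope² = x² + 4²
x = √(32² - 4²) = 12√7
dx/dt = (rope/x) · d(rope)/dt = (32/(12√7)) · (-6) = -16√7/7 m/s
The boat approaches at 16√7/7 ≈ 6.047 m/s.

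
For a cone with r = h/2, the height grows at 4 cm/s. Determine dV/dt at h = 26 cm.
676π cm³/s

V = (1/3)π(h/2)²h = πh³/12
dV/dt = πh²/4 · 4
At h = 26: dV/dt = 676π cm³/s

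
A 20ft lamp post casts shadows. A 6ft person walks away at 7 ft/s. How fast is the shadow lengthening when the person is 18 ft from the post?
3 ft/s

By similar triangles: 20/(x+s) = 6/s
Solving: s = 6x/14
ds/dt = 6/14 · dx/dt = 3/7 · 7 = 3 ft/s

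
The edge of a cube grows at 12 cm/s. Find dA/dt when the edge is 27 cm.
3888 cm²/s

A = 6s²
dA/dt = 12s · ds/dt = 12·27·12 = 3888 cm²/s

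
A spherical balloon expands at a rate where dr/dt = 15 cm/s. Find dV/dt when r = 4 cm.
960π cm³/s

V = (4/3)πr³
dV/dt = dV/dr · dr/dt = 4πr² · 15
At r = 4: dV/dt = 960π cm³/s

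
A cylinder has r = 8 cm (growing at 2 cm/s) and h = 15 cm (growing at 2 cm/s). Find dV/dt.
608π cm³/s

V = πr²h
dV/dt = 2πrh·dr/dt + πr²·dh/dt
= 2π(8)(15)(2) + π(8)²(2)
= 608π cm³/s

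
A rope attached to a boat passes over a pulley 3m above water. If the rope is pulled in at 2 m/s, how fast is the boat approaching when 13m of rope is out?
13√10/20 ≈ 2.055 m/s

rope² = x² + 3²
x = √(13² - 3²) = 4√10
dx/dt = (rope/x) · d(rope)/dt = (13/(4√10)) · (-2) = -13√10/20 m/s
The boat approaches at 13√10/20 ≈ 2.055 m/s.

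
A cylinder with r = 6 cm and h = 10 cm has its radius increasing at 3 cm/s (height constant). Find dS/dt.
132π cm²/s

S = 2πrh + 2πr² (lateral + bases)
dS/dt = (2πh + 4πr)·dr/dt = (2π·10 + 4π·6)·3
= 132π cm²/s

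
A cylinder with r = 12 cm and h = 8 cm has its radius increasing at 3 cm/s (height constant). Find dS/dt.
192π cm²/s

S = 2πrh + 2πr² (lateral + bases)
dS/dt = (2πh + 4πr)·dr/dt = (2π·8 + 4π·12)·3
= 192π cm²/s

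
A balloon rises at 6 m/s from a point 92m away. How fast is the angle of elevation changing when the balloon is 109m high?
0.027132 rad/s

tan(θ) = y/92
sec²(θ) · dθ/dt = (1/92) · dy/dt
dθ/dt = cos²(θ)/92 · 6 = 92/(92² + 109²) · 6
dθ/dt = 0.027132 rad/s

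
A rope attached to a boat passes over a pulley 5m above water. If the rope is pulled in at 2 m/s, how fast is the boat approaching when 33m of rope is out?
33√266/266 ≈ 2.023 m/s

rope² = x² + 5²
x = √(33² - 5²) = 2√266
dx/dt = (rope/x) · d(rope)/dt = (33/(2√266)) · (-2) = -33√266/266 m/s
The boat approaches at 33√266/266 ≈ 2.023 m/s.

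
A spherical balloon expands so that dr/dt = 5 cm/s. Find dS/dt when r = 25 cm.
1000π cm²/s

S = 4πr²
dS/dt = dS/dr · dr/dt = 8πr · 5
At r = 25: dS/dt = 1000π cm²/s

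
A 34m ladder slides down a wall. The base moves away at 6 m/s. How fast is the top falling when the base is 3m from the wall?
18√1147/1147 ≈ 0.5315 m/s

x² + y² = 34²
2x·dx/dt + 2y·dy/dt = 0
dy/dt = -x/y · dx/dt = -3/√1147 · 6 = -18√1147/1147 m/s
The top is descending at 18√1147/1147 ≈ 0.5315 m/s.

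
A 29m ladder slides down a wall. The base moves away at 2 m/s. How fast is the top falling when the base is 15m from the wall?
15√154/154 ≈ 1.209 m/s

x² + y² = 29²
2x·dx/dt + 2y·dy/dt = 0
dy/dt = -x/y · dx/dt = -15/(2√154) · 2 = -15√154/154 m/s
The top is descending at 15√154/154 ≈ 1.209 m/s.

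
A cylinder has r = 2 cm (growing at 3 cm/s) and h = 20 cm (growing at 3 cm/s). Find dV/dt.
252π cm³/s

V = πr²h
dV/dt = 2πrh·dr/dt + πr²·dh/dt
= 2π(2)(20)(3) + π(2)²(3)
= 252π cm³/s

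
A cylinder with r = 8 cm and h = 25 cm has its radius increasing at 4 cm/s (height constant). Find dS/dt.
328π cm²/s

S = 2πrh + 2πr² (lateral + bases)
dS/dt = (2πh + 4πr)·dr/dt = (2π·25 + 4π·8)·4
= 328π cm²/s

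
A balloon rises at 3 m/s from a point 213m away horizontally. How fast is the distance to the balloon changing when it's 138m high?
138√7157/7157 ≈ 1.631 m/s

z² = 213² + y²
z = √(213² + 138²) = 3√7157
dz/dt = y/z · dy/dt = 138/(3√7157) · 3 = 138√7157/7157 ≈ 1.631 m/s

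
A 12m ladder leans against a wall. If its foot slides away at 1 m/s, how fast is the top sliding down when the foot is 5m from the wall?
5√119/119 ≈ 0.4583 m/s

x² + y² = 12²
2x·dx/dt + 2y·dy/dt = 0
dy/dt = -x/y · dx/dt = -5/√119 · 1 = -5√119/119 m/s
The top is descending at 5√119/119 ≈ 0.4583 m/s.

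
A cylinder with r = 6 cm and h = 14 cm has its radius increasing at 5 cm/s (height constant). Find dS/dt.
260π cm²/s

S = 2πrh + 2πr² (lateral + bases)
dS/dt = (2πh + 4πr)·dr/dt = (2π·14 + 4π·6)·5
= 260π cm²/s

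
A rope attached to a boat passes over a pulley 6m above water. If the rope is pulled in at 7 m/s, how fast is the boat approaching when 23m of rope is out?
161√493/493 ≈ 7.251 m/s

rope² = x² + 6²
x = √(23² - 6²) = √493
dx/dt = (rope/x) · d(rope)/dt = (23/√493) · (-7) = -161√493/493 m/s
The boat approaches at 161√493/493 ≈ 7.251 m/s.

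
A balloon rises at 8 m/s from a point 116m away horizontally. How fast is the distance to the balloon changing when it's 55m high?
440√16481/16481 ≈ 3.427 m/s

z² = 116² + y²
z = √(116² + 55²) = √16481
dz/dt = y/z · dy/dt = 55/√16481 · 8 = 440√16481/16481 ≈ 3.427 m/s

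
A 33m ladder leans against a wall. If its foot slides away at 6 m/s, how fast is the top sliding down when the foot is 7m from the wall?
21√65/130 ≈ 1.302 m/s

x² + y² = 33²
2x·dx/dt + 2y·dy/dt = 0
dy/dt = -x/y · dx/dt = -7/(4√65) · 6 = -21√65/130 m/s
The top is descending at 21√65/130 ≈ 1.302 m/s.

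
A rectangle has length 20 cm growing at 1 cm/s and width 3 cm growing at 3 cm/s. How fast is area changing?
63 cm²/s

A = lw
dA/dt = w·dl/dt + l·dw/dt = 3·1 + 20·3 = 63 cm²/s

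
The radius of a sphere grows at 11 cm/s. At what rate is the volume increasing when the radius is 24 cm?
25344π cm³/s

V = (4/3)πr³
dV/dt = dV/dr · dr/dt = 4πr² · 11
At r = 24: dV/dt = 25344π cm³/s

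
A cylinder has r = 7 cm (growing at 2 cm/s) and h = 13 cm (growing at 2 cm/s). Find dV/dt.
462π cm³/s

V = πr²h
dV/dt = 2πrh·dr/dt + πr²·dh/dt
= 2π(7)(13)(2) + π(7)²(2)
= 462π cm³/s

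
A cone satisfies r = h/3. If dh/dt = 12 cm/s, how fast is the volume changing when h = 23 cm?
2116π/3 cm³/s

V = (1/3)π(h/3)²h = πh³/27
dV/dt = πh²/9 · 12
At h = 23: dV/dt = 2116π/3 cm³/s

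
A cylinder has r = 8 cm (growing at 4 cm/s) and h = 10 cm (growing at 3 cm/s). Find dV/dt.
832π cm³/s

V = πr²h
dV/dt = 2πrh·dr/dt + πr²·dh/dt
= 2π(8)(10)(4) + π(8)²(3)
= 832π cm³/s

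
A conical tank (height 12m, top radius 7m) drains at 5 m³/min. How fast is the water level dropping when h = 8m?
45/(196π) ≈ 0.07308 m/min

r/h = 7/12, so r = (7/12)h
V = (1/3)πr²h = (1/3)π((7/12)h)²h = (49/432)πh³
dV/dh = (49/144)πh²
dh/dt = (dV/dt)/(dV/dh) = -5/((49/144)π·8²) = -45/(196π) m/min
The level is dropping at 45/(196π) ≈ 0.07308 m/min.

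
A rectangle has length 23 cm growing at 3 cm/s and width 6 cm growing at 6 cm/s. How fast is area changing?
156 cm²/s

A = lw
dA/dt = w·dl/dt + l·dw/dt = 6·3 + 23·6 = 156 cm²/s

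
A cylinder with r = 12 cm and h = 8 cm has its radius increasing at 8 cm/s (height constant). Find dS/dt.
512π cm²/s

S = 2πrh + 2πr² (lateral + bases)
dS/dt = (2πh + 4πr)·dr/dt = (2π·8 + 4π·12)·8
= 512π cm²/s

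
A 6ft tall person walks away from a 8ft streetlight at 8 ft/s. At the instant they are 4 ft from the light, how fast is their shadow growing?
24 ft/s

By similar triangles: 8/(x+s) = 6/s
Solving: s = 6x/2
ds/dt = 6/2 · dx/dt = 3 · 8 = 24 ft/s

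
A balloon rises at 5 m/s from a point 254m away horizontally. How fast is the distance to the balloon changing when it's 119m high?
595√78677/78677 ≈ 2.121 m/s

z² = 254² + y²
z = √(254² + 119²) = √78677
dz/dt = y/z · dy/dt = 119/√78677 · 5 = 595√78677/78677 ≈ 2.121 m/s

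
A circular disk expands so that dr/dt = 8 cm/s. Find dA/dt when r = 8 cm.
128π cm²/s

A = πr²
dA/dt = 2πr · dr/dt = 2π(8)(8) = 128π cm²/s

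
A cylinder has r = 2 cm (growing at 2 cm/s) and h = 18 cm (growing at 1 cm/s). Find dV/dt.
148π cm³/s

V = πr²h
dV/dt = 2πrh·dr/dt + πr²·dh/dt
= 2π(2)(18)(2) + π(2)²(1)
= 148π cm³/s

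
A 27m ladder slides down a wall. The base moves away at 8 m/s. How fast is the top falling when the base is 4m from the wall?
32√713/713 ≈ 1.198 m/s

x² + y² = 27²
2x·dx/dt + 2y·dy/dt = 0
dy/dt = -x/y · dx/dt = -4/√713 · 8 = -32√713/713 m/s
The top is descending at 32√713/713 ≈ 1.198 m/s.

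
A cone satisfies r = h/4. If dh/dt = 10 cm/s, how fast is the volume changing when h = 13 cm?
845π/8 cm³/s

V = (1/3)π(h/4)²h = πh³/48
dV/dt = πh²/16 · 10
At h = 13: dV/dt = 845π/8 cm³/s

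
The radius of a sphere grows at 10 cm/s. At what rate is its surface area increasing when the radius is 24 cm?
1920π cm²/s

S = 4πr²
dS/dt = dS/dr · dr/dt = 8πr · 10
At r = 24: dS/dt = 1920π cm²/s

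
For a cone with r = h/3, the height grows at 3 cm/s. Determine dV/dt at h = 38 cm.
1444π/3 cm³/s

V = (1/3)π(h/3)²h = πh³/27
dV/dt = πh²/9 · 3
At h = 38: dV/dt = 1444π/3 cm³/s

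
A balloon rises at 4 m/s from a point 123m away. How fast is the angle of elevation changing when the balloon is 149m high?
0.01318 rad/s

tan(θ) = y/123
sec²(θ) · dθ/dt = (1/123) · dy/dt
dθ/dt = cos²(θ)/123 · 4 = 123/(123² + 149²) · 4
dθ/dt = 0.01318 rad/s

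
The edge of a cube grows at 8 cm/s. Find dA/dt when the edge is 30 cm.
2880 cm²/s

A = 6s²
dA/dt = 12s · ds/dt = 12·30·8 = 2880 cm²/s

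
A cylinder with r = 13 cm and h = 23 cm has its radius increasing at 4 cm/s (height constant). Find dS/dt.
392π cm²/s

S = 2πrh + 2πr² (lateral + bases)
dS/dt = (2πh + 4πr)·dr/dt = (2π·23 + 4π·13)·4
= 392π cm²/s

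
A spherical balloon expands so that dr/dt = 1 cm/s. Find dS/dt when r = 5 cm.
40π cm²/s

S = 4πr²
dS/dt = dS/dr · dr/dt = 8πr · 1
At r = 5: dS/dt = 40π cm²/s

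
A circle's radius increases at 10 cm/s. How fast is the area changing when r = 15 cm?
300π cm²/s

A = πr²
dA/dt = 2πr · dr/dt = 2π(15)(10) = 300π cm²/s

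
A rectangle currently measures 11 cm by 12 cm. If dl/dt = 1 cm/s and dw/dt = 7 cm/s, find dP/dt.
16 cm/s

P = 2(l + w)
dP/dt = 2(dl/dt + dw/dt) = 2(1 + 7) = 16 cm/s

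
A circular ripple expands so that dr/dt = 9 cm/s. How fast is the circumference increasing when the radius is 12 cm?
18π cm/s

C = 2πr
dC/dt = 2π · dr/dt = 2π · 9 = 18π cm/s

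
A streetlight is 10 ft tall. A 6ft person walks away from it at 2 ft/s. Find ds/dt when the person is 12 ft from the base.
3 ft/s

By similar triangles: 10/(x+s) = 6/s
Solving: s = 6x/4
ds/dt = 6/4 · dx/dt = 3/2 · 2 = 3 ft/s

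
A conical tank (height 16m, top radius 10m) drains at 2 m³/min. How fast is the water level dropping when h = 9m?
128/(2025π) ≈ 0.02012 m/min

r/h = 10/16, so r = (5/8)h
V = (1/3)πr²h = (1/3)π((5/8)h)²h = (25/192)πh³
dV/dh = (25/64)πh²
dh/dt = (dV/dt)/(dV/dh) = -2/((25/64)π·9²) = -128/(2025π) m/min
The level is dropping at 128/(2025π) ≈ 0.02012 m/min.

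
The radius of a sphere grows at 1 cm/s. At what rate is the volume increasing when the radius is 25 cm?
2500π cm³/s

V = (4/3)πr³
dV/dt = dV/dr · dr/dt = 4πr² · 1
At r = 25: dV/dt = 2500π cm³/s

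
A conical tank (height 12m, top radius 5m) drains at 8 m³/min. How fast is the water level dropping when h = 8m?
18/(25π) ≈ 0.2292 m/min

r/h = 5/12, so r = (5/12)h
V = (1/3)πr²h = (1/3)π((5/12)h)²h = (25/432)πh³
dV/dh = (25/144)πh²
dh/dt = (dV/dt)/(dV/dh) = -8/((25/144)π·8²) = -18/(25π) m/min
The level is dropping at 18/(25π) ≈ 0.2292 m/min.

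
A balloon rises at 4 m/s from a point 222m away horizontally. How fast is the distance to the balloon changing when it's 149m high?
596√85/2465 ≈ 2.229 m/s

z² = 222² + y²
z = √(222² + 149²) = 29√85
dz/dt = y/z · dy/dt = 149/(29√85) · 4 = 596√85/2465 ≈ 2.229 m/s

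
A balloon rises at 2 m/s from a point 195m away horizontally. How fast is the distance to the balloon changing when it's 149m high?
149√60226/30113 ≈ 1.214 m/s

z² = 195² + y²
z = √(195² + 149²) = √60226
dz/dt = y/z · dy/dt = 149/√60226 · 2 = 149√60226/30113 ≈ 1.214 m/s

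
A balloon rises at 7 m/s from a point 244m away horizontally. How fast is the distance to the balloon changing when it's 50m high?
175√15509/15509 ≈ 1.405 m/s

z² = 244² + y²
z = √(244² + 50²) = 2√15509
dz/dt = y/z · dy/dt = 50/(2√15509) · 7 = 175√15509/15509 ≈ 1.405 m/s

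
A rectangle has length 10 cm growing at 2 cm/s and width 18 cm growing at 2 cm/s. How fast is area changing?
56 cm²/s

A = lw
dA/dt = w·dl/dt + l·dw/dt = 18·2 + 10·2 = 56 cm²/s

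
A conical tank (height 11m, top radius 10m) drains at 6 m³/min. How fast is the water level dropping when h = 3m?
121/(150π) ≈ 0.2568 m/min

r/h = 10/11, so r = (10/11)h
V = (1/3)πr²h = (1/3)π((10/11)h)²h = (100/363)πh³
dV/dh = (100/121)πh²
dh/dt = (dV/dt)/(dV/dh) = -6/((100/121)π·3²) = -121/(150π) m/min
The level is dropping at 121/(150π) ≈ 0.2568 m/min.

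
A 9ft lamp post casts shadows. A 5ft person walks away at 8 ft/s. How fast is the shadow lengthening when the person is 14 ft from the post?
10 ft/s

By similar triangles: 9/(x+s) = 5/s
Solving: s = 5x/4
ds/dt = 5/4 · dx/dt = 5/4 · 8 = 10 ft/s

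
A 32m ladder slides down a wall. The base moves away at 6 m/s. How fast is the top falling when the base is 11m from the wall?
22√903/301 ≈ 2.196 m/s

x² + y² = 32²
2x·dx/dt + 2y·dy/dt = 0
dy/dt = -x/y · dx/dt = -11/√903 · 6 = -22√903/301 m/s
The top is descending at 22√903/301 ≈ 2.196 m/s.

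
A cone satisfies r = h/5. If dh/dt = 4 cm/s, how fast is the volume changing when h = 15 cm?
36π cm³/s

V = (1/3)π(h/5)²h = πh³/75
dV/dt = πh²/25 · 4
At h = 15: dV/dt = 36π cm³/s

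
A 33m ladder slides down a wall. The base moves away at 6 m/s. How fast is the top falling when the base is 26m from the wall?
156√413/413 ≈ 7.676 m/s

x² + y² = 33²
2x·dx/dt + 2y·dy/dt = 0
dy/dt = -x/y · dx/dt = -26/√413 · 6 = -156√413/413 m/s
The top is descending at 156√413/413 ≈ 7.676 m/s.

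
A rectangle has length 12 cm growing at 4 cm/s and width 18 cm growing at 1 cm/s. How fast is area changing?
84 cm²/s

A = lw
dA/dt = w·dl/dt + l·dw/dt = 18·4 + 12·1 = 84 cm²/s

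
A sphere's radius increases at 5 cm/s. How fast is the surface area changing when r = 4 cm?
160π cm²/s

S = 4πr²
dS/dt = dS/dr · dr/dt = 8πr · 5
At r = 4: dS/dt = 160π cm²/s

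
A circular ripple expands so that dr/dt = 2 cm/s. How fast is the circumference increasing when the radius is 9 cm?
4π cm/s

C = 2πr
dC/dt = 2π · dr/dt = 2π · 2 = 4π cm/s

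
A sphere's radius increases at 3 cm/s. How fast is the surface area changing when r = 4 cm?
96π cm²/s

S = 4πr²
dS/dt = dS/dr · dr/dt = 8πr · 3
At r = 4: dS/dt = 96π cm²/s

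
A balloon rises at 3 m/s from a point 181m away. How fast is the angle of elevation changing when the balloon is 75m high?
0.014146 rad/s

tan(θ) = y/181
sec²(θ) · dθ/dt = (1/181) · dy/dt
dθ/dt = cos²(θ)/181 · 3 = 181/(181² + 75²) · 3
dθ/dt = 0.014146 rad/s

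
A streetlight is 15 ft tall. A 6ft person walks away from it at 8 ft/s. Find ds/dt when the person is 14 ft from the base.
16/3 ft/s

By similar triangles: 15/(x+s) = 6/s
Solving: s = 6x/9
ds/dt = 6/9 · dx/dt = 2/3 · 8 = 16/3 ft/s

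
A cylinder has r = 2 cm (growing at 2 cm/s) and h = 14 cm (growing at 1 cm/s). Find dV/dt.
116π cm³/s

V = πr²h
dV/dt = 2πrh·dr/dt + πr²·dh/dt
= 2π(2)(14)(2) + π(2)²(1)
= 116π cm³/s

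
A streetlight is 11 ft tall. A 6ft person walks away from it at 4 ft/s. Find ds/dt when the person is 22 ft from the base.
24/5 ft/s

By similar triangles: 11/(x+s) = 6/s
Solving: s = 6x/5
ds/dt = 6/5 · dx/dt = 6/5 · 4 = 24/5 ft/s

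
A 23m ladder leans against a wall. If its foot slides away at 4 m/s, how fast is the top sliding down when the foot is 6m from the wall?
24√493/493 ≈ 1.081 m/s

x² + y² = 23²
2x·dx/dt + 2y·dy/dt = 0
dy/dt = -x/y · dx/dt = -6/√493 · 4 = -24√493/493 m/s
The top is descending at 24√493/493 ≈ 1.081 m/s.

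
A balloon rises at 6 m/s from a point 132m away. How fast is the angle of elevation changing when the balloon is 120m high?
0.024887 rad/s

tan(θ) = y/132
sec²(θ) · dθ/dt = (1/132) · dy/dt
dθ/dt = cos²(θ)/132 · 6 = 132/(132² + 120²) · 6
dθ/dt = 0.024887 rad/s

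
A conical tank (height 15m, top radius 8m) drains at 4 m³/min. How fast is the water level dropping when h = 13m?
225/(2704π) ≈ 0.02649 m/min

r/h = 8/15, so r = (8/15)h
V = (1/3)πr²h = (1/3)π((8/15)h)²h = (64/675)πh³
dV/dh = (64/225)πh²
dh/dt = (dV/dt)/(dV/dh) = -4/((64/225)π·13²) = -225/(2704π) m/min
The level is dropping at 225/(2704π) ≈ 0.02649 m/min.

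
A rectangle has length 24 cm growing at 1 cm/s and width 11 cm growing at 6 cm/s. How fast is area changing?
155 cm²/s

A = lw
dA/dt = w·dl/dt + l·dw/dt = 11·1 + 24·6 = 155 cm²/s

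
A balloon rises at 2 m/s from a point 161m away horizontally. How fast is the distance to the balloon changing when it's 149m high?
149√48122/24061 ≈ 1.358 m/s

z² = 161² + y²
z = √(161² + 149²) = √48122
dz/dt = y/z · dy/dt = 149/√48122 · 2 = 149√48122/24061 ≈ 1.358 m/s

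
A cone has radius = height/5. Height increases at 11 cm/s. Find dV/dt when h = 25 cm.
275π cm³/s

V = (1/3)π(h/5)²h = πh³/75
dV/dt = πh²/25 · 11
At h = 25: dV/dt = 275π cm³/s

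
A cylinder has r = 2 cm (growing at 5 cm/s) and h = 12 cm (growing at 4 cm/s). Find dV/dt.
256π cm³/s

V = πr²h
dV/dt = 2πrh·dr/dt + πr²·dh/dt
= 2π(2)(12)(5) + π(2)²(4)
= 256π cm³/s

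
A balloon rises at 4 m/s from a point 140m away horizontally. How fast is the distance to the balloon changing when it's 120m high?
24√85/85 ≈ 2.603 m/s

z² = 140² + y²
z = √(140² + 120²) = 20√85
dz/dt = y/z · dy/dt = 120/(20√85) · 4 = 24√85/85 ≈ 2.603 m/s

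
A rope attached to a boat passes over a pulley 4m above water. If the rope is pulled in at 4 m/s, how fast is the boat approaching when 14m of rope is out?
28√5/15 ≈ 4.174 m/s

rope² = x² + 4²
x = √(14² - 4²) = 6√5
dx/dt = (rope/x) · d(rope)/dt = (14/(6√5)) · (-4) = -28√5/15 m/s
The boat approaches at 28√5/15 ≈ 4.174 m/s.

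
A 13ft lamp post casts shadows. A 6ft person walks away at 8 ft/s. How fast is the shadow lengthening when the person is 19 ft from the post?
48/7 ft/s

By similar triangles: 13/(x+s) = 6/s
Solving: s = 6x/7
ds/dt = 6/7 · dx/dt = 6/7 · 8 = 48/7 ft/s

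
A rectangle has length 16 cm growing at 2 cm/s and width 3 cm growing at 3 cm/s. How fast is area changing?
54 cm²/s

A = lw
dA/dt = w·dl/dt + l·dw/dt = 3·2 + 16·3 = 54 cm²/s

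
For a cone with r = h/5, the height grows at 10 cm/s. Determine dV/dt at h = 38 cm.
2888π/5 cm³/s

V = (1/3)π(h/5)²h = πh³/75
dV/dt = πh²/25 · 10
At h = 38: dV/dt = 2888π/5 cm³/s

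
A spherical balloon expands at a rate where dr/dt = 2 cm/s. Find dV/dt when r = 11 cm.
968π cm³/s

V = (4/3)πr³
dV/dt = dV/dr · dr/dt = 4πr² · 2
At r = 11: dV/dt = 968π cm³/s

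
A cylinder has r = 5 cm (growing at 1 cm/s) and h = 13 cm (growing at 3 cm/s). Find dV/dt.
205π cm³/s

V = πr²h
dV/dt = 2πrh·dr/dt + πr²·dh/dt
= 2π(5)(13)(1) + π(5)²(3)
= 205π cm³/s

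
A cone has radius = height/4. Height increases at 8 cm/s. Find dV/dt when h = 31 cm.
961π/2 cm³/s

V = (1/3)π(h/4)²h = πh³/48
dV/dt = πh²/16 · 8
At h = 31: dV/dt = 961π/2 cm³/s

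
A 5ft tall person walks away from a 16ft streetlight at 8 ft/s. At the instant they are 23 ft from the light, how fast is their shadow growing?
40/11 ft/s

By similar triangles: 16/(x+s) = 5/s
Solving: s = 5x/11
ds/dt = 5/11 · dx/dt = 5/11 · 8 = 40/11 ft/s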